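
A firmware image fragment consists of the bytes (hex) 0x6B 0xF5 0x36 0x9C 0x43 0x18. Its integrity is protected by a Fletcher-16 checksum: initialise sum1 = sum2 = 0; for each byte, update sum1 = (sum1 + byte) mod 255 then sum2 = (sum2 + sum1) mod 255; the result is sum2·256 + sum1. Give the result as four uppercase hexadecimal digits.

9F8F

Running sums (mod 255):
  after byte 0 (0x6B): sum1=107, sum2=107
  after byte 1 (0xF5): sum1=97, sum2=204
  after byte 2 (0x36): sum1=151, sum2=100
  after byte 3 (0x9C): sum1=52, sum2=152
  after byte 4 (0x43): sum1=119, sum2=16
  after byte 5 (0x18): sum1=143, sum2=159
Checksum = sum2·256 + sum1 = 159·256 + 143 = 40847 = 0x9F8F.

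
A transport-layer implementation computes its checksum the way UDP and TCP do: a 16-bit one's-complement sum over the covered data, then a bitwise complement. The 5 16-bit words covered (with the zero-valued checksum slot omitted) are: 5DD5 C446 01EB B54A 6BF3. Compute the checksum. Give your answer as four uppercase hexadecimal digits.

One's-complement addition (fold any carry out of bit 15 back into bit 0):
  0x5DD5 + 0xC446 = 0x1221B → wrap carry → 0x221C
  0x221C + 0x01EB = 0x02407
  0x2407 + 0xB54A = 0x0D951
  0xD951 + 0x6BF3 = 0x14544 → wrap carry → 0x4545
One's-complement sum = 0x4545.
Checksum = ~0x4545 & 0xFFFF = 0xBABA.

BABA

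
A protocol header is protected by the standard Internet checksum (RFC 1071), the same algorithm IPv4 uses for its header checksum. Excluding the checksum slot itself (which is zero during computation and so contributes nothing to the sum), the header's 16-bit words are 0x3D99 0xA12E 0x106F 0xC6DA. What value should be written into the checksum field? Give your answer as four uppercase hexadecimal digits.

49EE

One's-complement addition (fold any carry out of bit 15 back into bit 0):
  0x3D99 + 0xA12E = 0x0DEC7
  0xDEC7 + 0x106F = 0x0EF36
  0xEF36 + 0xC6DA = 0x1B610 → wrap carry → 0xB611
One's-complement sum = 0xB611.
Checksum = ~0xB611 & 0xFFFF = 0x49EE.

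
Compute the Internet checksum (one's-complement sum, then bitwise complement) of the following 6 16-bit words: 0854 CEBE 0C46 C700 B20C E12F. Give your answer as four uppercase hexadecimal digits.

C269

One's-complement addition (fold any carry out of bit 15 back into bit 0):
  0x0854 + 0xCEBE = 0x0D712
  0xD712 + 0x0C46 = 0x0E358
  0xE358 + 0xC700 = 0x1AA58 → wrap carry → 0xAA59
  0xAA59 + 0xB20C = 0x15C65 → wrap carry → 0x5C66
  0x5C66 + 0xE12F = 0x13D95 → wrap carry → 0x3D96
One's-complement sum = 0x3D96.
Checksum = ~0x3D96 & 0xFFFF = 0xC269.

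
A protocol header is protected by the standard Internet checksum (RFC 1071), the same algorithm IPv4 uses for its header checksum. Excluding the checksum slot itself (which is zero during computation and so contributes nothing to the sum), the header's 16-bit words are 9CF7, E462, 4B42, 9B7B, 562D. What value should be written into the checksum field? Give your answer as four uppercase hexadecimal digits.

41BA

One's-complement addition (fold any carry out of bit 15 back into bit 0):
  0x9CF7 + 0xE462 = 0x18159 → wrap carry → 0x815A
  0x815A + 0x4B42 = 0x0CC9C
  0xCC9C + 0x9B7B = 0x16817 → wrap carry → 0x6818
  0x6818 + 0x562D = 0x0BE45
One's-complement sum = 0xBE45.
Checksum = ~0xBE45 & 0xFFFF = 0x41BA.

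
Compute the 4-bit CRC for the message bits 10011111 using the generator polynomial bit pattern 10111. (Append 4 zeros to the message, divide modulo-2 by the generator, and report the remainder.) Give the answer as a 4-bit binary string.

Append 4 zeros: 100111110000. Divide by 10111 (XOR where the leading bit is 1):
  pos 0: 10011 XOR 10111 = 00100
  pos 2: 10011 XOR 10111 = 00100
  pos 4: 10010 XOR 10111 = 00101
  pos 6: 10100 XOR 10111 = 00011
Remainder (last 4 bits) = 0110. This is the CRC / FCS.

0110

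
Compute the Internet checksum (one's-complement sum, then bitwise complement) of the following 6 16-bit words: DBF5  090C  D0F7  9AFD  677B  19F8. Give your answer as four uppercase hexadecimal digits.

2D95

One's-complement addition (fold any carry out of bit 15 back into bit 0):
  0xDBF5 + 0x090C = 0x0E501
  0xE501 + 0xD0F7 = 0x1B5F8 → wrap carry → 0xB5F9
  0xB5F9 + 0x9AFD = 0x150F6 → wrap carry → 0x50F7
  0x50F7 + 0x677B = 0x0B872
  0xB872 + 0x19F8 = 0x0D26A
One's-complement sum = 0xD26A.
Checksum = ~0xD26A & 0xFFFF = 0x2D95.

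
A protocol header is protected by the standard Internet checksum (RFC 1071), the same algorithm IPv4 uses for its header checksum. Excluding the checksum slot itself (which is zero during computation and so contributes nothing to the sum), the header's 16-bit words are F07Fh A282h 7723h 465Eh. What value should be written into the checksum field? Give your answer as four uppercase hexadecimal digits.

One's-complement addition (fold any carry out of bit 15 back into bit 0):
  0xF07F + 0xA282 = 0x19301 → wrap carry → 0x9302
  0x9302 + 0x7723 = 0x10A25 → wrap carry → 0x0A26
  0x0A26 + 0x465E = 0x05084
One's-complement sum = 0x5084.
Checksum = ~0x5084 & 0xFFFF = 0xAF7B.

AF7B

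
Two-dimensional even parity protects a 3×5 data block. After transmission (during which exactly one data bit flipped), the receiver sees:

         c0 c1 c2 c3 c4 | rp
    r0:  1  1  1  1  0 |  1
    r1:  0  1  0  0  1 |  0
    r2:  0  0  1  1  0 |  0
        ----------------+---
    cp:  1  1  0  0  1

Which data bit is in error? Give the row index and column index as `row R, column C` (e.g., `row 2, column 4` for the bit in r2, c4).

Recompute each row's even parity and compare to rp:
  r0: data parity 0, sent rp 1 → mismatch
  r1: data parity 0, sent rp 0 → ok
  r2: data parity 0, sent rp 0 → ok
Recompute each column's even parity and compare to cp:
  c0: data parity 1, sent cp 1 → ok
  c1: data parity 0, sent cp 1 → mismatch
  c2: data parity 0, sent cp 0 → ok
  c3: data parity 0, sent cp 0 → ok
  c4: data parity 1, sent cp 1 → ok
Exactly one row (r0) and one column (c1) fail → the flipped bit is at their intersection.

row 0, column 1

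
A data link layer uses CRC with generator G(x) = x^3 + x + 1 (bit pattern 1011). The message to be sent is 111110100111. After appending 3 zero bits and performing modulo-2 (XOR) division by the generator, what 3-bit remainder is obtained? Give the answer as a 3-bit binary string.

110

Append 3 zeros: 111110100111000. Divide by 1011 (XOR where the leading bit is 1):
  pos 0: 1111 XOR 1011 = 0100
  pos 1: 1001 XOR 1011 = 0010
  pos 3: 1001 XOR 1011 = 0010
  pos 5: 1000 XOR 1011 = 0011
  pos 7: 1111 XOR 1011 = 0100
  pos 8: 1001 XOR 1011 = 0010
  pos 10: 1000 XOR 1011 = 0011
Remainder (last 3 bits) = 110. This is the CRC / FCS.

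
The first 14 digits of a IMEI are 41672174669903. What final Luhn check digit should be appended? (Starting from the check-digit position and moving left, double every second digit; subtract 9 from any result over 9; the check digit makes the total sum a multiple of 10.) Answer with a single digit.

1

Partial digits right→left: 3 0 9 9 6 6 4 7 1 2 7 6 1 4
Double every second digit counting from the check-digit position (so the 1st, 3rd, 5th, ... of the partial from the right).
  doubled (with −9 where >9): 6 9 3 8 2 5 2 → sum 35
  kept as-is: 0 9 6 7 2 6 4 → sum 34
Total = 35 + 34 = 69.
Check digit = (10 − (69 mod 10)) mod 10 = 1.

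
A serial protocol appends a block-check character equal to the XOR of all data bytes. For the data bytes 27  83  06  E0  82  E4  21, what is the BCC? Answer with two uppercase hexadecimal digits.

XOR the bytes together:
  start with 0x27
  0x27 ⊕ 0x83 = 0xA4
  0xA4 ⊕ 0x06 = 0xA2
  0xA2 ⊕ 0xE0 = 0x42
  0x42 ⊕ 0x82 = 0xC0
  0xC0 ⊕ 0xE4 = 0x24
  0x24 ⊕ 0x21 = 0x05

05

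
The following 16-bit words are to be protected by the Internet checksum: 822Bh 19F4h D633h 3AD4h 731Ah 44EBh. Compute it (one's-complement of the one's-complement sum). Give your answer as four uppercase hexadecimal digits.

One's-complement addition (fold any carry out of bit 15 back into bit 0):
  0x822B + 0x19F4 = 0x09C1F
  0x9C1F + 0xD633 = 0x17252 → wrap carry → 0x7253
  0x7253 + 0x3AD4 = 0x0AD27
  0xAD27 + 0x731A = 0x12041 → wrap carry → 0x2042
  0x2042 + 0x44EB = 0x0652D
One's-complement sum = 0x652D.
Checksum = ~0x652D & 0xFFFF = 0x9AD2.

9AD2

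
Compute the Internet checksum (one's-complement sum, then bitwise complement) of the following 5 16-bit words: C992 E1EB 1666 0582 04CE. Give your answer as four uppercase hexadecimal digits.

33CB

One's-complement addition (fold any carry out of bit 15 back into bit 0):
  0xC992 + 0xE1EB = 0x1AB7D → wrap carry → 0xAB7E
  0xAB7E + 0x1666 = 0x0C1E4
  0xC1E4 + 0x0582 = 0x0C766
  0xC766 + 0x04CE = 0x0CC34
One's-complement sum = 0xCC34.
Checksum = ~0xCC34 & 0xFFFF = 0x33CB.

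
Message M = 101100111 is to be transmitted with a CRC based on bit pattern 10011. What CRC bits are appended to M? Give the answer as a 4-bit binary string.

1011

Append 4 zeros: 1011001110000. Divide by 10011 (XOR where the leading bit is 1):
  pos 0: 10110 XOR 10011 = 00101
  pos 2: 10101 XOR 10011 = 00110
  pos 4: 11011 XOR 10011 = 01000
  pos 5: 10000 XOR 10011 = 00011
  pos 8: 11000 XOR 10011 = 01011
Remainder (last 4 bits) = 1011. This is the CRC / FCS.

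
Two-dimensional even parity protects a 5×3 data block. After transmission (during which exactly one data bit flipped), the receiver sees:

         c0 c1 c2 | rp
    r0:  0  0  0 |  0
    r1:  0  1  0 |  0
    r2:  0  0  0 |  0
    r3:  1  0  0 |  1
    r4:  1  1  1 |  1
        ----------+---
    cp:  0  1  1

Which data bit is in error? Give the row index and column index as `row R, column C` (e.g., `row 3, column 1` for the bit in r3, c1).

Recompute each row's even parity and compare to rp:
  r0: data parity 0, sent rp 0 → ok
  r1: data parity 1, sent rp 0 → mismatch
  r2: data parity 0, sent rp 0 → ok
  r3: data parity 1, sent rp 1 → ok
  r4: data parity 1, sent rp 1 → ok
Recompute each column's even parity and compare to cp:
  c0: data parity 0, sent cp 0 → ok
  c1: data parity 0, sent cp 1 → mismatch
  c2: data parity 1, sent cp 1 → ok
Exactly one row (r1) and one column (c1) fail → the flipped bit is at their intersection.

row 1, column 1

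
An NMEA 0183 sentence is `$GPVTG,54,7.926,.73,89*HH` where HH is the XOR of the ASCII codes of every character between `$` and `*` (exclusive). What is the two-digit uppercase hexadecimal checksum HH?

5C

XOR the ASCII codes of the payload characters:
  'G' = 0x47 → acc = 0x47
  'P' = 0x50 → acc = 0x17
  'V' = 0x56 → acc = 0x41
  'T' = 0x54 → acc = 0x15
  'G' = 0x47 → acc = 0x52
  ',' = 0x2C → acc = 0x7E
  '5' = 0x35 → acc = 0x4B
  '4' = 0x34 → acc = 0x7F
  ',' = 0x2C → acc = 0x53
  '7' = 0x37 → acc = 0x64
  '.' = 0x2E → acc = 0x4A
  '9' = 0x39 → acc = 0x73
  '2' = 0x32 → acc = 0x41
  '6' = 0x36 → acc = 0x77
  ',' = 0x2C → acc = 0x5B
  '.' = 0x2E → acc = 0x75
  '7' = 0x37 → acc = 0x42
  '3' = 0x33 → acc = 0x71
  ',' = 0x2C → acc = 0x5D
  '8' = 0x38 → acc = 0x65
  '9' = 0x39 → acc = 0x5C
Checksum = 0x5C.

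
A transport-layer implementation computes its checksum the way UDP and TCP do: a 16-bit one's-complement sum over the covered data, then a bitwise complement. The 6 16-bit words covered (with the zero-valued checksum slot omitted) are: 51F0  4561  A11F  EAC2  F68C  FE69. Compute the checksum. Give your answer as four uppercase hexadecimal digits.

One's-complement addition (fold any carry out of bit 15 back into bit 0):
  0x51F0 + 0x4561 = 0x09751
  0x9751 + 0xA11F = 0x13870 → wrap carry → 0x3871
  0x3871 + 0xEAC2 = 0x12333 → wrap carry → 0x2334
  0x2334 + 0xF68C = 0x119C0 → wrap carry → 0x19C1
  0x19C1 + 0xFE69 = 0x1182A → wrap carry → 0x182B
One's-complement sum = 0x182B.
Checksum = ~0x182B & 0xFFFF = 0xE7D4.

E7D4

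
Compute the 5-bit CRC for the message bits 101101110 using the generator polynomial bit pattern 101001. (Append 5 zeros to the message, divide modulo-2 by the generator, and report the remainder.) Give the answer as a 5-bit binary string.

Append 5 zeros: 10110111000000. Divide by 101001 (XOR where the leading bit is 1):
  pos 0: 101101 XOR 101001 = 000100
  pos 3: 100110 XOR 101001 = 001111
  pos 5: 111100 XOR 101001 = 010101
  pos 6: 101010 XOR 101001 = 000011
Remainder (last 5 bits) = 01100. This is the CRC / FCS.

01100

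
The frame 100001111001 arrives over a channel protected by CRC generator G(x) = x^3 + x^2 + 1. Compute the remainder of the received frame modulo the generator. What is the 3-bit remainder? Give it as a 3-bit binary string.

Modulo-2 division of 100001111001 by 1101:
  pos 0: 1000 XOR 1101 = 0101
  pos 1: 1010 XOR 1101 = 0111
  pos 2: 1111 XOR 1101 = 0010
  pos 4: 1011 XOR 1101 = 0110
  pos 5: 1101 XOR 1101 = 0000
Remainder = 001 (nonzero — an error is detected).

001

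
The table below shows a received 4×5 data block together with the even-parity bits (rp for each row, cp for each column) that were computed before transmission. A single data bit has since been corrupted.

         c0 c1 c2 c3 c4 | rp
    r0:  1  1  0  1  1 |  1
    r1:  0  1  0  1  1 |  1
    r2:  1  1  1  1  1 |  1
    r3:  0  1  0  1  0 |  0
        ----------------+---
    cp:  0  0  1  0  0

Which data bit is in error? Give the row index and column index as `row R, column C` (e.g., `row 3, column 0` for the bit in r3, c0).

row 0, column 4

Recompute each row's even parity and compare to rp:
  r0: data parity 0, sent rp 1 → mismatch
  r1: data parity 1, sent rp 1 → ok
  r2: data parity 1, sent rp 1 → ok
  r3: data parity 0, sent rp 0 → ok
Recompute each column's even parity and compare to cp:
  c0: data parity 0, sent cp 0 → ok
  c1: data parity 0, sent cp 0 → ok
  c2: data parity 1, sent cp 1 → ok
  c3: data parity 0, sent cp 0 → ok
  c4: data parity 1, sent cp 0 → mismatch
Exactly one row (r0) and one column (c4) fail → the flipped bit is at their intersection.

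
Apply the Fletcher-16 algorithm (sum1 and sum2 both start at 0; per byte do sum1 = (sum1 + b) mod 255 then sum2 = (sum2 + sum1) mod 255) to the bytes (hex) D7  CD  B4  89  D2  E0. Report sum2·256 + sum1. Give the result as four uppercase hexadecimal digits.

Running sums (mod 255):
  after byte 0 (D7): sum1=215, sum2=215
  after byte 1 (CD): sum1=165, sum2=125
  after byte 2 (B4): sum1=90, sum2=215
  after byte 3 (89): sum1=227, sum2=187
  after byte 4 (D2): sum1=182, sum2=114
  after byte 5 (E0): sum1=151, sum2=10
Checksum = sum2·256 + sum1 = 10·256 + 151 = 2711 = 0x0A97.

0A97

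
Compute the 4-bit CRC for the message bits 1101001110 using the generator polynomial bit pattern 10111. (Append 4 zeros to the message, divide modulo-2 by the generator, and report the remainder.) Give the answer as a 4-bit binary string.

Append 4 zeros: 11010011100000. Divide by 10111 (XOR where the leading bit is 1):
  pos 0: 11010 XOR 10111 = 01101
  pos 1: 11010 XOR 10111 = 01101
  pos 2: 11011 XOR 10111 = 01100
  pos 3: 11001 XOR 10111 = 01110
  pos 4: 11101 XOR 10111 = 01010
  pos 5: 10100 XOR 10111 = 00011
  pos 8: 11000 XOR 10111 = 01111
  pos 9: 11110 XOR 10111 = 01001
Remainder (last 4 bits) = 1001. This is the CRC / FCS.

1001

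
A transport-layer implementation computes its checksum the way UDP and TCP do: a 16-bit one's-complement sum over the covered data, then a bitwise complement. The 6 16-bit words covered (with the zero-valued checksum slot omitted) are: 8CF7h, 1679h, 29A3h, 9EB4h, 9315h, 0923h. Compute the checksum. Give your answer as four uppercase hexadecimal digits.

One's-complement addition (fold any carry out of bit 15 back into bit 0):
  0x8CF7 + 0x1679 = 0x0A370
  0xA370 + 0x29A3 = 0x0CD13
  0xCD13 + 0x9EB4 = 0x16BC7 → wrap carry → 0x6BC8
  0x6BC8 + 0x9315 = 0x0FEDD
  0xFEDD + 0x0923 = 0x10800 → wrap carry → 0x0801
One's-complement sum = 0x0801.
Checksum = ~0x0801 & 0xFFFF = 0xF7FE.

F7FE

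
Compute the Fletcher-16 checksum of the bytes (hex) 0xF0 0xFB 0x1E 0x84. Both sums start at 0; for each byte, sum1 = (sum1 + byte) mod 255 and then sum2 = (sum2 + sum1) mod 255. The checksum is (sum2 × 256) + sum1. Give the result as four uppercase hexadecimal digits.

Running sums (mod 255):
  after byte 0 (0xF0): sum1=240, sum2=240
  after byte 1 (0xFB): sum1=236, sum2=221
  after byte 2 (0x1E): sum1=11, sum2=232
  after byte 3 (0x84): sum1=143, sum2=120
Checksum = sum2·256 + sum1 = 120·256 + 143 = 30863 = 0x788F.

788F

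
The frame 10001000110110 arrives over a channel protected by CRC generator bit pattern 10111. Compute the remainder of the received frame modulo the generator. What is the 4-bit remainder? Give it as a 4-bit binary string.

Modulo-2 division of 10001000110110 by 10111:
  pos 0: 10001 XOR 10111 = 00110
  pos 2: 11000 XOR 10111 = 01111
  pos 3: 11110 XOR 10111 = 01001
  pos 4: 10011 XOR 10111 = 00100
  pos 6: 10010 XOR 10111 = 00101
  pos 8: 10111 XOR 10111 = 00000
Remainder = 0000 (zero — the frame passes the CRC check).

0000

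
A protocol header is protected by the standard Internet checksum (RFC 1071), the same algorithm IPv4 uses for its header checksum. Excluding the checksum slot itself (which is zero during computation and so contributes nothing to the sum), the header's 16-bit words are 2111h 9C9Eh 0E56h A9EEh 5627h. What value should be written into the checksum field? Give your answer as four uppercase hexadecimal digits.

33E4

One's-complement addition (fold any carry out of bit 15 back into bit 0):
  0x2111 + 0x9C9E = 0x0BDAF
  0xBDAF + 0x0E56 = 0x0CC05
  0xCC05 + 0xA9EE = 0x175F3 → wrap carry → 0x75F4
  0x75F4 + 0x5627 = 0x0CC1B
One's-complement sum = 0xCC1B.
Checksum = ~0xCC1B & 0xFFFF = 0x33E4.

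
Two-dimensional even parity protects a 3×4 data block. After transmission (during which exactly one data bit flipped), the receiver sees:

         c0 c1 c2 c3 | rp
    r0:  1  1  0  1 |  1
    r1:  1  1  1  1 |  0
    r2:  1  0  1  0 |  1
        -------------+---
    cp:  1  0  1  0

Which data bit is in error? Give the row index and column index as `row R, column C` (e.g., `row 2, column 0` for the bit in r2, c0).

row 2, column 2

Recompute each row's even parity and compare to rp:
  r0: data parity 1, sent rp 1 → ok
  r1: data parity 0, sent rp 0 → ok
  r2: data parity 0, sent rp 1 → mismatch
Recompute each column's even parity and compare to cp:
  c0: data parity 1, sent cp 1 → ok
  c1: data parity 0, sent cp 0 → ok
  c2: data parity 0, sent cp 1 → mismatch
  c3: data parity 0, sent cp 0 → ok
Exactly one row (r2) and one column (c2) fail → the flipped bit is at their intersection.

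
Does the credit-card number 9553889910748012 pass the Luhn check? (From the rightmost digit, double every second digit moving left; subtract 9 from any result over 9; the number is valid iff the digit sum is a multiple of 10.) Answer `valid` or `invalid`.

From the right, keep odd positions and double even positions (subtract 9 from any doubled value over 9):
  doubled (positions 2,4,...): 2 7 5 2 9 7 1 9 → sum 42
  kept (positions 1,3,...): 2 0 4 0 9 8 3 5 → sum 31
Total = 73.
73 mod 10 = 3, so the number is invalid.

invalid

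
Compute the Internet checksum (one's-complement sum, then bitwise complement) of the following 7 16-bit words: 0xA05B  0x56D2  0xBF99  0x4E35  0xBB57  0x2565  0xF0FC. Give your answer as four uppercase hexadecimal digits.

One's-complement addition (fold any carry out of bit 15 back into bit 0):
  0xA05B + 0x56D2 = 0x0F72D
  0xF72D + 0xBF99 = 0x1B6C6 → wrap carry → 0xB6C7
  0xB6C7 + 0x4E35 = 0x104FC → wrap carry → 0x04FD
  0x04FD + 0xBB57 = 0x0C054
  0xC054 + 0x2565 = 0x0E5B9
  0xE5B9 + 0xF0FC = 0x1D6B5 → wrap carry → 0xD6B6
One's-complement sum = 0xD6B6.
Checksum = ~0xD6B6 & 0xFFFF = 0x2949.

2949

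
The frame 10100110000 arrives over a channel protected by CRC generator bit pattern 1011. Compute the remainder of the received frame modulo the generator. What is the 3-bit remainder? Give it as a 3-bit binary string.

Modulo-2 division of 10100110000 by 1011:
  pos 0: 1010 XOR 1011 = 0001
  pos 3: 1011 XOR 1011 = 0000
Remainder = 000 (zero — the frame passes the CRC check).

000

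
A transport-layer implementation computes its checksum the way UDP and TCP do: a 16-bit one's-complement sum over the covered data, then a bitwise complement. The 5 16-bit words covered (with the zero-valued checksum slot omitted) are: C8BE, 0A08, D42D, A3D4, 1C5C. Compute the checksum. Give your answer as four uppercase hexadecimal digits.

One's-complement addition (fold any carry out of bit 15 back into bit 0):
  0xC8BE + 0x0A08 = 0x0D2C6
  0xD2C6 + 0xD42D = 0x1A6F3 → wrap carry → 0xA6F4
  0xA6F4 + 0xA3D4 = 0x14AC8 → wrap carry → 0x4AC9
  0x4AC9 + 0x1C5C = 0x06725
One's-complement sum = 0x6725.
Checksum = ~0x6725 & 0xFFFF = 0x98DA.

98DA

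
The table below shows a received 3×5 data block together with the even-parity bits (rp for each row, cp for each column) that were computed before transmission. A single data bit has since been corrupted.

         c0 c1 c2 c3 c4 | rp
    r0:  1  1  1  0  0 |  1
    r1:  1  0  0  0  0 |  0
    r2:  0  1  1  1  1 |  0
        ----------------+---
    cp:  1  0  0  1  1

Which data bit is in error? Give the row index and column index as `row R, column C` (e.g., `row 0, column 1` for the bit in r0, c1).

Recompute each row's even parity and compare to rp:
  r0: data parity 1, sent rp 1 → ok
  r1: data parity 1, sent rp 0 → mismatch
  r2: data parity 0, sent rp 0 → ok
Recompute each column's even parity and compare to cp:
  c0: data parity 0, sent cp 1 → mismatch
  c1: data parity 0, sent cp 0 → ok
  c2: data parity 0, sent cp 0 → ok
  c3: data parity 1, sent cp 1 → ok
  c4: data parity 1, sent cp 1 → ok
Exactly one row (r1) and one column (c0) fail → the flipped bit is at their intersection.

row 1, column 0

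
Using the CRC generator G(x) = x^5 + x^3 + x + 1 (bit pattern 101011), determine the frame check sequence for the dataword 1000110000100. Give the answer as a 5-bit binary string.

00110

Append 5 zeros: 100011000010000000. Divide by 101011 (XOR where the leading bit is 1):
  pos 0: 100011 XOR 101011 = 001000
  pos 2: 100000 XOR 101011 = 001011
  pos 4: 101100 XOR 101011 = 000111
  pos 7: 111100 XOR 101011 = 010111
  pos 8: 101110 XOR 101011 = 000101
  pos 11: 101000 XOR 101011 = 000011
Remainder (last 5 bits) = 00110. This is the CRC / FCS.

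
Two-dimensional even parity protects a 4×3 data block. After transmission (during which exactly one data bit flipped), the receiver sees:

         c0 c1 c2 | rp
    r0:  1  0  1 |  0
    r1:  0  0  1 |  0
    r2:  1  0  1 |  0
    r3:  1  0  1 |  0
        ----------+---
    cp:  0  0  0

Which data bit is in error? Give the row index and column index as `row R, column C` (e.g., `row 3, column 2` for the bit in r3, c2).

Recompute each row's even parity and compare to rp:
  r0: data parity 0, sent rp 0 → ok
  r1: data parity 1, sent rp 0 → mismatch
  r2: data parity 0, sent rp 0 → ok
  r3: data parity 0, sent rp 0 → ok
Recompute each column's even parity and compare to cp:
  c0: data parity 1, sent cp 0 → mismatch
  c1: data parity 0, sent cp 0 → ok
  c2: data parity 0, sent cp 0 → ok
Exactly one row (r1) and one column (c0) fail → the flipped bit is at their intersection.

row 1, column 0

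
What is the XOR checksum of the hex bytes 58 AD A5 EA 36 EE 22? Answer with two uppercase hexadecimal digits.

XOR the bytes together:
  start with 0x58
  0x58 ⊕ 0xAD = 0xF5
  0xF5 ⊕ 0xA5 = 0x50
  0x50 ⊕ 0xEA = 0xBA
  0xBA ⊕ 0x36 = 0x8C
  0x8C ⊕ 0xEE = 0x62
  0x62 ⊕ 0x22 = 0x40

40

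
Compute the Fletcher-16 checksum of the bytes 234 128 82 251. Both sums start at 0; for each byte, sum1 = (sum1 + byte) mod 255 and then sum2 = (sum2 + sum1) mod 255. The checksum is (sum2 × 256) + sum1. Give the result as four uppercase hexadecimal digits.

Running sums (mod 255):
  after byte 0 (234): sum1=234, sum2=234
  after byte 1 (128): sum1=107, sum2=86
  after byte 2 (82): sum1=189, sum2=20
  after byte 3 (251): sum1=185, sum2=205
Checksum = sum2·256 + sum1 = 205·256 + 185 = 52665 = 0xCDB9.

CDB9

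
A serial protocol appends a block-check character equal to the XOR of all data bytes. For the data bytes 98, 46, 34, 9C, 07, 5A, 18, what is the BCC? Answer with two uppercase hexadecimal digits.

33

XOR the bytes together:
  start with 0x98
  0x98 ⊕ 0x46 = 0xDE
  0xDE ⊕ 0x34 = 0xEA
  0xEA ⊕ 0x9C = 0x76
  0x76 ⊕ 0x07 = 0x71
  0x71 ⊕ 0x5A = 0x2B
  0x2B ⊕ 0x18 = 0x33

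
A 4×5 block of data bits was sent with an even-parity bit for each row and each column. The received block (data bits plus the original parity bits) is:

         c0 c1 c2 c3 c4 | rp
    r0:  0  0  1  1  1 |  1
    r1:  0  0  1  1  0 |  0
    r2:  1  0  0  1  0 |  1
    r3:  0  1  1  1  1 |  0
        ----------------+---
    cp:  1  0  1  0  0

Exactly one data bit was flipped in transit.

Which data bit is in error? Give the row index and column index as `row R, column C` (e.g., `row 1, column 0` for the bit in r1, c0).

row 2, column 1

Recompute each row's even parity and compare to rp:
  r0: data parity 1, sent rp 1 → ok
  r1: data parity 0, sent rp 0 → ok
  r2: data parity 0, sent rp 1 → mismatch
  r3: data parity 0, sent rp 0 → ok
Recompute each column's even parity and compare to cp:
  c0: data parity 1, sent cp 1 → ok
  c1: data parity 1, sent cp 0 → mismatch
  c2: data parity 1, sent cp 1 → ok
  c3: data parity 0, sent cp 0 → ok
  c4: data parity 0, sent cp 0 → ok
Exactly one row (r2) and one column (c1) fail → the flipped bit is at their intersection.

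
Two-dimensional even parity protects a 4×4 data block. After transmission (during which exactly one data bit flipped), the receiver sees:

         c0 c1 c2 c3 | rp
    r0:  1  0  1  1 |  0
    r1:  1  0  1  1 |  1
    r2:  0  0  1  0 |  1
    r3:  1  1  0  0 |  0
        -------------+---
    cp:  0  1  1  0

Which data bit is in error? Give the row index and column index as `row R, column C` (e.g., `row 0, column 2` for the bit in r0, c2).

row 0, column 0

Recompute each row's even parity and compare to rp:
  r0: data parity 1, sent rp 0 → mismatch
  r1: data parity 1, sent rp 1 → ok
  r2: data parity 1, sent rp 1 → ok
  r3: data parity 0, sent rp 0 → ok
Recompute each column's even parity and compare to cp:
  c0: data parity 1, sent cp 0 → mismatch
  c1: data parity 1, sent cp 1 → ok
  c2: data parity 1, sent cp 1 → ok
  c3: data parity 0, sent cp 0 → ok
Exactly one row (r0) and one column (c0) fail → the flipped bit is at their intersection.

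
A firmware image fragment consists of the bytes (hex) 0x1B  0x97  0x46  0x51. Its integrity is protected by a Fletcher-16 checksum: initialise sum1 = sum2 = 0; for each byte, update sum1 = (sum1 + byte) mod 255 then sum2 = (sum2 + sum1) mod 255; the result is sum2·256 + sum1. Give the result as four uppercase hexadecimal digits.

114A

Running sums (mod 255):
  after byte 0 (0x1B): sum1=27, sum2=27
  after byte 1 (0x97): sum1=178, sum2=205
  after byte 2 (0x46): sum1=248, sum2=198
  after byte 3 (0x51): sum1=74, sum2=17
Checksum = sum2·256 + sum1 = 17·256 + 74 = 4426 = 0x114A.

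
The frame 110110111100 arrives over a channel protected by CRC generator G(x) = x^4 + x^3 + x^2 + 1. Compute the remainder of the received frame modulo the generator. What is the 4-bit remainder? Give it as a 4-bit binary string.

0000

Modulo-2 division of 110110111100 by 11101:
  pos 0: 11011 XOR 11101 = 00110
  pos 2: 11001 XOR 11101 = 00100
  pos 4: 10011 XOR 11101 = 01110
  pos 5: 11101 XOR 11101 = 00000
Remainder = 0000 (zero — the frame passes the CRC check).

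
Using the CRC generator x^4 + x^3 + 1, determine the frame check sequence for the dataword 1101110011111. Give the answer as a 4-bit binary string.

1111

Append 4 zeros: 11011100111110000. Divide by 11001 (XOR where the leading bit is 1):
  pos 0: 11011 XOR 11001 = 00010
  pos 3: 10100 XOR 11001 = 01101
  pos 4: 11011 XOR 11001 = 00010
  pos 7: 10111 XOR 11001 = 01110
  pos 8: 11101 XOR 11001 = 00100
  pos 10: 10000 XOR 11001 = 01001
  pos 11: 10010 XOR 11001 = 01011
  pos 12: 10110 XOR 11001 = 01111
Remainder (last 4 bits) = 1111. This is the CRC / FCS.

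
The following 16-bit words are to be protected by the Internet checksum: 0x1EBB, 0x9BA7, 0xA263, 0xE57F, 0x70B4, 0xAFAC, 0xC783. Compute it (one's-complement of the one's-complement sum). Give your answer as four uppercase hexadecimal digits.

D5D4

One's-complement addition (fold any carry out of bit 15 back into bit 0):
  0x1EBB + 0x9BA7 = 0x0BA62
  0xBA62 + 0xA263 = 0x15CC5 → wrap carry → 0x5CC6
  0x5CC6 + 0xE57F = 0x14245 → wrap carry → 0x4246
  0x4246 + 0x70B4 = 0x0B2FA
  0xB2FA + 0xAFAC = 0x162A6 → wrap carry → 0x62A7
  0x62A7 + 0xC783 = 0x12A2A → wrap carry → 0x2A2B
One's-complement sum = 0x2A2B.
Checksum = ~0x2A2B & 0xFFFF = 0xD5D4.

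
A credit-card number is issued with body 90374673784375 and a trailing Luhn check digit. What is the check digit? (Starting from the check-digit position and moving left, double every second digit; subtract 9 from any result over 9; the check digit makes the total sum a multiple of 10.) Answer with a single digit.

1

Partial digits right→left: 5 7 3 4 8 7 3 7 6 4 7 3 0 9
Double every second digit counting from the check-digit position (so the 1st, 3rd, 5th, ... of the partial from the right).
  doubled (with −9 where >9): 1 6 7 6 3 5 0 → sum 28
  kept as-is: 7 4 7 7 4 3 9 → sum 41
Total = 28 + 41 = 69.
Check digit = (10 − (69 mod 10)) mod 10 = 1.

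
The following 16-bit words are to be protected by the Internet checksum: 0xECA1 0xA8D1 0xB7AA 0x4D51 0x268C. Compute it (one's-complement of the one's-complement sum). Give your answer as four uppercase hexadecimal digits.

One's-complement addition (fold any carry out of bit 15 back into bit 0):
  0xECA1 + 0xA8D1 = 0x19572 → wrap carry → 0x9573
  0x9573 + 0xB7AA = 0x14D1D → wrap carry → 0x4D1E
  0x4D1E + 0x4D51 = 0x09A6F
  0x9A6F + 0x268C = 0x0C0FB
One's-complement sum = 0xC0FB.
Checksum = ~0xC0FB & 0xFFFF = 0x3F04.

3F04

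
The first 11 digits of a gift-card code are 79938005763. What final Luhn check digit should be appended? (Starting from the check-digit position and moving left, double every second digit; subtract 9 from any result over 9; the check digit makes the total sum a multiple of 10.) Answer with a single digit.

Partial digits right→left: 3 6 7 5 0 0 8 3 9 9 7
Double every second digit counting from the check-digit position (so the 1st, 3rd, 5th, ... of the partial from the right).
  doubled (with −9 where >9): 6 5 0 7 9 5 → sum 32
  kept as-is: 6 5 0 3 9 → sum 23
Total = 32 + 23 = 55.
Check digit = (10 − (55 mod 10)) mod 10 = 5.

5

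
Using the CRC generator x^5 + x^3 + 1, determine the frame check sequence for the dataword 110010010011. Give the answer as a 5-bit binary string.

Append 5 zeros: 11001001001100000. Divide by 101001 (XOR where the leading bit is 1):
  pos 0: 110010 XOR 101001 = 011011
  pos 1: 110110 XOR 101001 = 011111
  pos 2: 111111 XOR 101001 = 010110
  pos 3: 101100 XOR 101001 = 000101
  pos 6: 101011 XOR 101001 = 000010
  pos 10: 100000 XOR 101001 = 001001
Remainder (last 5 bits) = 10010. This is the CRC / FCS.

10010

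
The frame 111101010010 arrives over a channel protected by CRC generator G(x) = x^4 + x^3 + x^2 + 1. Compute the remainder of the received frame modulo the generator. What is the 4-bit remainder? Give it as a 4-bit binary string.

Modulo-2 division of 111101010010 by 11101:
  pos 0: 11110 XOR 11101 = 00011
  pos 3: 11101 XOR 11101 = 00000
Remainder = 0010 (nonzero — an error is detected).

0010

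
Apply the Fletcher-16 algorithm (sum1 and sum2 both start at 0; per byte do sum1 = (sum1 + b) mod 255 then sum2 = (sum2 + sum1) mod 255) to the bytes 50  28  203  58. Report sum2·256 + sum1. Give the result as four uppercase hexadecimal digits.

EE54

Running sums (mod 255):
  after byte 0 (50): sum1=50, sum2=50
  after byte 1 (28): sum1=78, sum2=128
  after byte 2 (203): sum1=26, sum2=154
  after byte 3 (58): sum1=84, sum2=238
Checksum = sum2·256 + sum1 = 238·256 + 84 = 61012 = 0xEE54.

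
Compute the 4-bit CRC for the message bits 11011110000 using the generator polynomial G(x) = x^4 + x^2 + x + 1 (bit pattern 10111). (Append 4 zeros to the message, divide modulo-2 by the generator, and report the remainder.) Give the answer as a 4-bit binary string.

0011

Append 4 zeros: 110111100000000. Divide by 10111 (XOR where the leading bit is 1):
  pos 0: 11011 XOR 10111 = 01100
  pos 1: 11001 XOR 10111 = 01110
  pos 2: 11101 XOR 10111 = 01010
  pos 3: 10100 XOR 10111 = 00011
  pos 6: 11000 XOR 10111 = 01111
  pos 7: 11110 XOR 10111 = 01001
  pos 8: 10010 XOR 10111 = 00101
  pos 10: 10100 XOR 10111 = 00011
Remainder (last 4 bits) = 0011. This is the CRC / FCS.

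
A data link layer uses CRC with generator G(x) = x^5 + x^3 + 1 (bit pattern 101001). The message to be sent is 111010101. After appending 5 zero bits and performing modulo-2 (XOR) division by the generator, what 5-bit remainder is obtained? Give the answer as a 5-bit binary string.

Append 5 zeros: 11101010100000. Divide by 101001 (XOR where the leading bit is 1):
  pos 0: 111010 XOR 101001 = 010011
  pos 1: 100111 XOR 101001 = 001110
  pos 3: 111001 XOR 101001 = 010000
  pos 4: 100000 XOR 101001 = 001001
  pos 6: 100100 XOR 101001 = 001101
  pos 8: 110100 XOR 101001 = 011101
Remainder (last 5 bits) = 11101. This is the CRC / FCS.

11101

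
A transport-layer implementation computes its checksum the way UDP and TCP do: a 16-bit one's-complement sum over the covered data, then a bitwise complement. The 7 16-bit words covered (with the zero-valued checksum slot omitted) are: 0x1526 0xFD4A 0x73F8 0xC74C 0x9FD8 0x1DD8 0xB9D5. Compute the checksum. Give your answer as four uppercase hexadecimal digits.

One's-complement addition (fold any carry out of bit 15 back into bit 0):
  0x1526 + 0xFD4A = 0x11270 → wrap carry → 0x1271
  0x1271 + 0x73F8 = 0x08669
  0x8669 + 0xC74C = 0x14DB5 → wrap carry → 0x4DB6
  0x4DB6 + 0x9FD8 = 0x0ED8E
  0xED8E + 0x1DD8 = 0x10B66 → wrap carry → 0x0B67
  0x0B67 + 0xB9D5 = 0x0C53C
One's-complement sum = 0xC53C.
Checksum = ~0xC53C & 0xFFFF = 0x3AC3.

3AC3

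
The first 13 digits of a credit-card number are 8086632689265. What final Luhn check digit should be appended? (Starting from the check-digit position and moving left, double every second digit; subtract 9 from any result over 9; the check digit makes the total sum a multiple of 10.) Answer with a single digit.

Partial digits right→left: 5 6 2 9 8 6 2 3 6 6 8 0 8
Double every second digit counting from the check-digit position (so the 1st, 3rd, 5th, ... of the partial from the right).
  doubled (with −9 where >9): 1 4 7 4 3 7 7 → sum 33
  kept as-is: 6 9 6 3 6 0 → sum 30
Total = 33 + 30 = 63.
Check digit = (10 − (63 mod 10)) mod 10 = 7.

7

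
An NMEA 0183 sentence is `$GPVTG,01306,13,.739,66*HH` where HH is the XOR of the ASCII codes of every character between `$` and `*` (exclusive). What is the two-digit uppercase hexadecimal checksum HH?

77

XOR the ASCII codes of the payload characters:
  'G' = 0x47 → acc = 0x47
  'P' = 0x50 → acc = 0x17
  'V' = 0x56 → acc = 0x41
  'T' = 0x54 → acc = 0x15
  'G' = 0x47 → acc = 0x52
  ',' = 0x2C → acc = 0x7E
  '0' = 0x30 → acc = 0x4E
  '1' = 0x31 → acc = 0x7F
  '3' = 0x33 → acc = 0x4C
  '0' = 0x30 → acc = 0x7C
  '6' = 0x36 → acc = 0x4A
  ',' = 0x2C → acc = 0x66
  '1' = 0x31 → acc = 0x57
  '3' = 0x33 → acc = 0x64
  ',' = 0x2C → acc = 0x48
  '.' = 0x2E → acc = 0x66
  '7' = 0x37 → acc = 0x51
  '3' = 0x33 → acc = 0x62
  '9' = 0x39 → acc = 0x5B
  ',' = 0x2C → acc = 0x77
  '6' = 0x36 → acc = 0x41
  '6' = 0x36 → acc = 0x77
Checksum = 0x77.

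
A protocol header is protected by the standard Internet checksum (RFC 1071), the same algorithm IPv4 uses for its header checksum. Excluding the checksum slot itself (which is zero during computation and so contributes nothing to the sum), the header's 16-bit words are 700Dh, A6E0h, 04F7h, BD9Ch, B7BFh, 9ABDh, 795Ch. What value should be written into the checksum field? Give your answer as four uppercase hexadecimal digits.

One's-complement addition (fold any carry out of bit 15 back into bit 0):
  0x700D + 0xA6E0 = 0x116ED → wrap carry → 0x16EE
  0x16EE + 0x04F7 = 0x01BE5
  0x1BE5 + 0xBD9C = 0x0D981
  0xD981 + 0xB7BF = 0x19140 → wrap carry → 0x9141
  0x9141 + 0x9ABD = 0x12BFE → wrap carry → 0x2BFF
  0x2BFF + 0x795C = 0x0A55B
One's-complement sum = 0xA55B.
Checksum = ~0xA55B & 0xFFFF = 0x5AA4.

5AA4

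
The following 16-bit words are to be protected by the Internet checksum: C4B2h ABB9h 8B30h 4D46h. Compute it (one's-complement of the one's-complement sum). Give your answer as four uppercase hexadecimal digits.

B71C

One's-complement addition (fold any carry out of bit 15 back into bit 0):
  0xC4B2 + 0xABB9 = 0x1706B → wrap carry → 0x706C
  0x706C + 0x8B30 = 0x0FB9C
  0xFB9C + 0x4D46 = 0x148E2 → wrap carry → 0x48E3
One's-complement sum = 0x48E3.
Checksum = ~0x48E3 & 0xFFFF = 0xB71C.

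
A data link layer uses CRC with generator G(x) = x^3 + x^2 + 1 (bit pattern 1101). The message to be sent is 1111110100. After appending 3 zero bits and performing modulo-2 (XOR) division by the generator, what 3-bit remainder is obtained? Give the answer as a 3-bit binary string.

101

Append 3 zeros: 1111110100000. Divide by 1101 (XOR where the leading bit is 1):
  pos 0: 1111 XOR 1101 = 0010
  pos 2: 1011 XOR 1101 = 0110
  pos 3: 1100 XOR 1101 = 0001
  pos 6: 1100 XOR 1101 = 0001
  pos 9: 1000 XOR 1101 = 0101
Remainder (last 3 bits) = 101. This is the CRC / FCS.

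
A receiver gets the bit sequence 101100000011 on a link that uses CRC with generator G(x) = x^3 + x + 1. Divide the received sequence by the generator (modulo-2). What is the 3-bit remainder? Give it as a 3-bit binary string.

Modulo-2 division of 101100000011 by 1011:
  pos 0: 1011 XOR 1011 = 0000
Remainder = 011 (nonzero — an error is detected).

011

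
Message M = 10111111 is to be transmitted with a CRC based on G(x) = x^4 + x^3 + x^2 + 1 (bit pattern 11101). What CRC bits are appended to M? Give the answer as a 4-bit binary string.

Append 4 zeros: 101111110000. Divide by 11101 (XOR where the leading bit is 1):
  pos 0: 10111 XOR 11101 = 01010
  pos 1: 10101 XOR 11101 = 01000
  pos 2: 10001 XOR 11101 = 01100
  pos 3: 11001 XOR 11101 = 00100
  pos 5: 10000 XOR 11101 = 01101
  pos 6: 11010 XOR 11101 = 00111
Remainder (last 4 bits) = 1110. This is the CRC / FCS.

1110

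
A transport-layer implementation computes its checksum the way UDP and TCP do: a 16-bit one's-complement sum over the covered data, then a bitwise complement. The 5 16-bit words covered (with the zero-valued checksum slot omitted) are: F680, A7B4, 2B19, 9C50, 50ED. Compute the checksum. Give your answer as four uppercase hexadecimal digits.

4973

One's-complement addition (fold any carry out of bit 15 back into bit 0):
  0xF680 + 0xA7B4 = 0x19E34 → wrap carry → 0x9E35
  0x9E35 + 0x2B19 = 0x0C94E
  0xC94E + 0x9C50 = 0x1659E → wrap carry → 0x659F
  0x659F + 0x50ED = 0x0B68C
One's-complement sum = 0xB68C.
Checksum = ~0xB68C & 0xFFFF = 0x4973.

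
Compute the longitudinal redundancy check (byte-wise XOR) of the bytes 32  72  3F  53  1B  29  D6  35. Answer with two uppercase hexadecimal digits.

FD

XOR the bytes together:
  start with 0x32
  0x32 ⊕ 0x72 = 0x40
  0x40 ⊕ 0x3F = 0x7F
  0x7F ⊕ 0x53 = 0x2C
  0x2C ⊕ 0x1B = 0x37
  0x37 ⊕ 0x29 = 0x1E
  0x1E ⊕ 0xD6 = 0xC8
  0xC8 ⊕ 0x35 = 0xFD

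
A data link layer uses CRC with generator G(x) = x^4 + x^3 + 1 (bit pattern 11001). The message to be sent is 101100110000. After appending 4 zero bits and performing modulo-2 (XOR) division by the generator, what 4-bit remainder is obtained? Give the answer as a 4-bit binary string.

1111

Append 4 zeros: 1011001100000000. Divide by 11001 (XOR where the leading bit is 1):
  pos 0: 10110 XOR 11001 = 01111
  pos 1: 11110 XOR 11001 = 00111
  pos 3: 11111 XOR 11001 = 00110
  pos 5: 11000 XOR 11001 = 00001
  pos 9: 10000 XOR 11001 = 01001
  pos 10: 10010 XOR 11001 = 01011
  pos 11: 10110 XOR 11001 = 01111
Remainder (last 4 bits) = 1111. This is the CRC / FCS.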